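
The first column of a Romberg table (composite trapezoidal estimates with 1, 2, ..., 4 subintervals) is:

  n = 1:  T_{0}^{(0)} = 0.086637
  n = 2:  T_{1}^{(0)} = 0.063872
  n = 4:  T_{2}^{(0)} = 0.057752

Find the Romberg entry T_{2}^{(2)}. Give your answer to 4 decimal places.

0.0557

Richardson extrapolation on the trapezoidal column (denominator 4−1=3):
T_{1}^{(1)} = 0.063872 + (0.063872 − 0.086637)/3 = 0.056284
T_{2}^{(1)} = 0.057752 + (0.057752 − 0.063872)/3 = 0.055712
T_{2}^{(2)} = (16·0.055712 − 0.056284) / 15 = 0.055674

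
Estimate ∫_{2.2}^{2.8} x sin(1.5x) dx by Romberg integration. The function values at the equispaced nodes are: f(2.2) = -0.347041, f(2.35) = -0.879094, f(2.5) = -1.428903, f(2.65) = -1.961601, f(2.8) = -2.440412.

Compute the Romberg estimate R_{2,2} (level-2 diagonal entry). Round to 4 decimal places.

R_{0,0} (trapezoid, 1 panel, h=0.6000): -0.836236
R_{1,0} (trapezoid, 2 panels, h=0.3000): -0.846789
R_{2,0} (trapezoid, 4 panels, h=0.1500): -0.849499
R_{1,1} = -0.846789 + (-0.846789 − (-0.836236))/3 = -0.850307
R_{2,1} = -0.849499 + (-0.849499 − (-0.846789))/3 = -0.850402
R_{2,2} = -0.850402 + (-0.850402 − (-0.850307))/15 = -0.850408

-0.8504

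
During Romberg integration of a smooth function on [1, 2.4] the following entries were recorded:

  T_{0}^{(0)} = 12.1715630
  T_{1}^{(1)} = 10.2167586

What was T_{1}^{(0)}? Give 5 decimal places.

From T_{1}^{(1)} = (4·T_{1}^{(0)} − T_{0}^{(0)})/3, solve for T_{1}^{(0)}:
4·T_{1}^{(0)} = 3·10.2167586 + 12.1715630 = 42.8218388
T_{1}^{(0)} = 10.7054597

10.70546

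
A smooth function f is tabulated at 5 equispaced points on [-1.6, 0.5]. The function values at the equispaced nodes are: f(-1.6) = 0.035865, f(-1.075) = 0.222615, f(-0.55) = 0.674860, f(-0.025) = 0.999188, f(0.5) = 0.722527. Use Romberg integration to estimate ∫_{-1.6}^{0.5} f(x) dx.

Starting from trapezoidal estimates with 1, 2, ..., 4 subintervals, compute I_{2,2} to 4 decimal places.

1.2251

I_{0,0} (trapezoid, 1 panel, h=2.1000): 0.796312
I_{1,0} (trapezoid, 2 panels, h=1.0500): 1.106759
I_{2,0} (trapezoid, 4 panels, h=0.5250): 1.194826
I_{1,1} = 1.106759 + (1.106759 − 0.796312)/3 = 1.210241
I_{2,1} = 1.194826 + (1.194826 − 1.106759)/3 = 1.224182
I_{2,2} = 1.224182 + (1.224182 − 1.210241)/15 = 1.225111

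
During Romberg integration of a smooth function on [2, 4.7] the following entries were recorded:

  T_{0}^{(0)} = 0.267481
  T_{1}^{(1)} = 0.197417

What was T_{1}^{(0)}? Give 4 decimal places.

From T_{1}^{(1)} = (4·T_{1}^{(0)} − T_{0}^{(0)})/3, solve for T_{1}^{(0)}:
4·T_{1}^{(0)} = 3·0.197417 + 0.267481 = 0.859732
T_{1}^{(0)} = 0.214933

0.2149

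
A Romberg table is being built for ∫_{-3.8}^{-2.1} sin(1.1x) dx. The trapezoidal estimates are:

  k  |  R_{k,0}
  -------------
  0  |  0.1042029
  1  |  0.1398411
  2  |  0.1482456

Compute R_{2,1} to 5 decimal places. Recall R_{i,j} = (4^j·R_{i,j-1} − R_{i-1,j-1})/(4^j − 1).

Richardson extrapolation on the trapezoidal column (denominator 4−1=3):
R_{2,1} = 0.1482456 + (0.1482456 − 0.1398411)/3 = 0.1510471
(Column j=1 coincides with Simpson's rule on the same nodes.)

0.15105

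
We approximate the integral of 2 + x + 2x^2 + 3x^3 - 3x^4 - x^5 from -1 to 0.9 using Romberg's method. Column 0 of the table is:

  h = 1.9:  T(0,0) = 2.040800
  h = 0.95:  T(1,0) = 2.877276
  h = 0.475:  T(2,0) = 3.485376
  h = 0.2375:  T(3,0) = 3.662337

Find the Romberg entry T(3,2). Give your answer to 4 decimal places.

T(2,1) = (4·3.485376 − 2.877276) / 3 = 3.688076
T(3,1) = (4·3.662337 − 3.485376) / 3 = 3.721324
T(3,2) = (16·3.721324 − 3.688076) / 15 = 3.723541

3.7235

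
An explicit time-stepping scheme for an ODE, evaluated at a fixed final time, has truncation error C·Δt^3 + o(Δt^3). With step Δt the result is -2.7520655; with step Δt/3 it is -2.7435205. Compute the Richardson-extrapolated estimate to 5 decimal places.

-2.74319

The leading error scales as Δt^3; refining by a factor of 3 reduces it by 3^3 = 27.
Extrapolated value = (27·A(Δt/3) − A(Δt)) / (27 − 1)
= (27·(-2.7435205) − (-2.7520655)) / 26
= -71.3229880 / 26 = -2.7431918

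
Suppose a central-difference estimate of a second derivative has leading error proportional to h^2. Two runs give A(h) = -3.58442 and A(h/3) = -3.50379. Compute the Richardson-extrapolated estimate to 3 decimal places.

-3.494

The leading error scales as h^2; refining by a factor of 3 reduces it by 3^2 = 9.
Extrapolated value = (9·A(h/3) − A(h)) / (9 − 1)
= (9·(-3.50379) − (-3.58442)) / 8
= -27.94969 / 8 = -3.49371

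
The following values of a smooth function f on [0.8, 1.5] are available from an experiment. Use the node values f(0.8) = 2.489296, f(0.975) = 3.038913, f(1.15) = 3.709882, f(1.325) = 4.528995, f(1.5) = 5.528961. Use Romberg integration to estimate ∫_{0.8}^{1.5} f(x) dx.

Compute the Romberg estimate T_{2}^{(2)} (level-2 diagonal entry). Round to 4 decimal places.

2.6664

T_{0}^{(0)} (trapezoid, 1 panel, h=0.7000): 2.806390
T_{1}^{(0)} (trapezoid, 2 panels, h=0.3500): 2.701654
T_{2}^{(0)} (trapezoid, 4 panels, h=0.1750): 2.675211
T_{1}^{(1)} = 2.701654 + (2.701654 − 2.806390)/3 = 2.666742
T_{2}^{(1)} = 2.675211 + (2.675211 − 2.701654)/3 = 2.666397
T_{2}^{(2)} = 2.666397 + (2.666397 − 2.666742)/15 = 2.666374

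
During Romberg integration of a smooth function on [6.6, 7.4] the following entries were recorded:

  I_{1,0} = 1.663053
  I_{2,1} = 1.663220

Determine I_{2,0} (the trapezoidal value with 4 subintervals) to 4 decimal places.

From I_{2,1} = (4·I_{2,0} − I_{1,0})/3, solve for I_{2,0}:
4·I_{2,0} = 3·1.663220 + 1.663053 = 6.652713
I_{2,0} = 1.663178

1.6632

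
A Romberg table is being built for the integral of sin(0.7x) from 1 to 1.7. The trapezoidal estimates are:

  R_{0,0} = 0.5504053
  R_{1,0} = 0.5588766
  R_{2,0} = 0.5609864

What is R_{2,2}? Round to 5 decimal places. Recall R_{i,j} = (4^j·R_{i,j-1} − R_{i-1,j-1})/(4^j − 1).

0.56169

Richardson extrapolation on the trapezoidal column (denominator 4−1=3):
R_{1,1} = 0.5588766 + (0.5588766 − 0.5504053)/3 = 0.5617004
R_{2,1} = 0.5609864 + (0.5609864 − 0.5588766)/3 = 0.5616897
R_{2,2} = (16·0.5616897 − 0.5617004) / 15 = 0.5616890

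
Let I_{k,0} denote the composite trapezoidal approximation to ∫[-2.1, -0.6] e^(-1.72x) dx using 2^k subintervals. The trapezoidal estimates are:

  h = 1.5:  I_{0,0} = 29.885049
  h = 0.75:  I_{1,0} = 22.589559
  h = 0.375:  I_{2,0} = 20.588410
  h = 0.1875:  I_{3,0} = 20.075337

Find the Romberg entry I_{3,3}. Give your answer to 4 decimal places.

Richardson extrapolation on the trapezoidal column (denominator 4−1=3):
I_{1,1} = 22.589559 + (22.589559 − 29.885049)/3 = 20.157729
I_{2,1} = 20.588410 + (20.588410 − 22.589559)/3 = 19.921360
I_{3,1} = 20.075337 + (20.075337 − 20.588410)/3 = 19.904313
I_{2,2} = (16·19.921360 − 20.157729) / 15 = 19.905602
I_{3,2} = 19.904313 + (19.904313 − 19.921360)/15 = 19.903177
I_{3,3} = 19.903177 + (19.903177 − 19.905602)/63 = 19.903139

19.9031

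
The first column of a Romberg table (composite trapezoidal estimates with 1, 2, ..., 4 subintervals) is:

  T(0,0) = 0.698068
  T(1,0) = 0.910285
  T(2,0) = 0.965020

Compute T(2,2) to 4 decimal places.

Richardson extrapolation on the trapezoidal column (denominator 4−1=3):
T(1,1) = 0.910285 + (0.910285 − 0.698068)/3 = 0.981024
T(2,1) = (4·0.965020 − 0.910285) / 3 = 0.983265
T(2,2) = 0.983265 + (0.983265 − 0.981024)/15 = 0.983414

0.9834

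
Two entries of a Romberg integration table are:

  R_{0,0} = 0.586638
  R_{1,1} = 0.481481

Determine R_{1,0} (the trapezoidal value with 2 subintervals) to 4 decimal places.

From R_{1,1} = (4·R_{1,0} − R_{0,0})/3, solve for R_{1,0}:
4·R_{1,0} = 3·0.481481 + 0.586638 = 2.031081
R_{1,0} = 0.507770

0.5078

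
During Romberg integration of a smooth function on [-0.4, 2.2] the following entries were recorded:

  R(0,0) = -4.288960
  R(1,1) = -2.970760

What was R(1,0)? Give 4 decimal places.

From R(1,1) = (4·R(1,0) − R(0,0))/3, solve for R(1,0):
4·R(1,0) = 3·(-2.970760) + (-4.288960) = -13.201240
R(1,0) = -3.300310

-3.3003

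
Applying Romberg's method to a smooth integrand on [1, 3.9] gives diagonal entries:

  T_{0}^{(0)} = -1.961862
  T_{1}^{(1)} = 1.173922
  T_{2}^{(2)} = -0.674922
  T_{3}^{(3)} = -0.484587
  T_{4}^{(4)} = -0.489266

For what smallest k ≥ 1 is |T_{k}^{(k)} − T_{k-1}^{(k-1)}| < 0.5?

k = 3

|T_{1}^{(1)} − T_{0}^{(0)}| = 3.135784 ≥ 0.5
|T_{2}^{(2)} − T_{1}^{(1)}| = 1.848844 ≥ 0.5
|T_{3}^{(3)} − T_{2}^{(2)}| = 0.190335 < 0.5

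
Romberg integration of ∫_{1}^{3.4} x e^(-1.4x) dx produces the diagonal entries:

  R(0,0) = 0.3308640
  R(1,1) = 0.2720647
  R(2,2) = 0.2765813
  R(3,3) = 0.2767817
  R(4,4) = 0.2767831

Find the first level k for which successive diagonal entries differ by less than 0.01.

k = 2

|R(1,1) − R(0,0)| = 0.0587993 ≥ 0.01
|R(2,2) − R(1,1)| = 0.0045166 < 0.01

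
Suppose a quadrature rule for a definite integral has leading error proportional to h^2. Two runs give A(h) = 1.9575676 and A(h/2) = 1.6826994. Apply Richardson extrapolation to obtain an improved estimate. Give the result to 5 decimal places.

The leading error scales as h^2; refining by a factor of 2 reduces it by 2^2 = 4.
Extrapolated value = (4·A(h/2) − A(h)) / (4 − 1)
= (4·1.6826994 − 1.9575676) / 3
= 4.7732300 / 3 = 1.5910767

1.59108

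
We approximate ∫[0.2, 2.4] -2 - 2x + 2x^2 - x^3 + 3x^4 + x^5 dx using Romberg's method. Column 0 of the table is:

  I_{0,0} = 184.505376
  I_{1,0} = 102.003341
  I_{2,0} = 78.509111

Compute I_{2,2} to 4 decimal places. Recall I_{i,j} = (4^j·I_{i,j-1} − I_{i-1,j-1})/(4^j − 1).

Richardson extrapolation on the trapezoidal column (denominator 4−1=3):
I_{1,1} = (4·102.003341 − 184.505376) / 3 = 74.502663
I_{2,1} = (4·78.509111 − 102.003341) / 3 = 70.677701
I_{2,2} = 70.677701 + (70.677701 − 74.502663)/15 = 70.422704

70.4227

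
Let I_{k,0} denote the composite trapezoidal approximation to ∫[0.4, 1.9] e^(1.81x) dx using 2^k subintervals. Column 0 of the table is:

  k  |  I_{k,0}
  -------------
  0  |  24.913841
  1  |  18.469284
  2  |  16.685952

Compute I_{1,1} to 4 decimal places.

16.3211

Richardson extrapolation on the trapezoidal column (denominator 4−1=3):
I_{1,1} = 18.469284 + (18.469284 − 24.913841)/3 = 16.321098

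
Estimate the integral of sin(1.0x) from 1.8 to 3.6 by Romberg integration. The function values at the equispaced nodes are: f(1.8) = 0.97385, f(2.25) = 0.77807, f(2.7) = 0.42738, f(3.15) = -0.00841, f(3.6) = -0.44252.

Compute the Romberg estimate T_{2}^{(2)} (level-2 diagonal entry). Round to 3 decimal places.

0.670

T_{0}^{(0)} (trapezoid, 1 panel, h=1.8000): 0.47820
T_{1}^{(0)} (trapezoid, 2 panels, h=0.9000): 0.62374
T_{2}^{(0)} (trapezoid, 4 panels, h=0.4500): 0.65822
T_{1}^{(1)} = 0.62374 + (0.62374 − 0.47820)/3 = 0.67225
T_{2}^{(1)} = 0.65822 + (0.65822 − 0.62374)/3 = 0.66971
T_{2}^{(2)} = 0.66971 + (0.66971 − 0.67225)/15 = 0.66954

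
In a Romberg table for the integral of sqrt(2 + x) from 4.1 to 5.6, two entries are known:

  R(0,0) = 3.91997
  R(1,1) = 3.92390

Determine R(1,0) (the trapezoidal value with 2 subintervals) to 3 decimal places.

From R(1,1) = (4·R(1,0) − R(0,0))/3, solve for R(1,0):
4·R(1,0) = 3·3.92390 + 3.91997 = 15.69167
R(1,0) = 3.92292

3.923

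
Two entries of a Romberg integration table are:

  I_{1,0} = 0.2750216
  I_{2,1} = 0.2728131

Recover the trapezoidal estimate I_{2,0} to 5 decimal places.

From I_{2,1} = (4·I_{2,0} − I_{1,0})/3, solve for I_{2,0}:
4·I_{2,0} = 3·0.2728131 + 0.2750216 = 1.0934609
I_{2,0} = 0.2733652

0.27337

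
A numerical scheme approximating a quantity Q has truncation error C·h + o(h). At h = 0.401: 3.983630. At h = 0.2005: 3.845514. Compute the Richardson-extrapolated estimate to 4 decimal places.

3.7074

The leading error scales as h; refining by a factor of 2 reduces it by 2^1 = 2.
Extrapolated value = (2·A(h/2) − A(h)) / (2 − 1)
= (2·3.845514 − 3.983630) / 1
= 3.707398 / 1 = 3.707398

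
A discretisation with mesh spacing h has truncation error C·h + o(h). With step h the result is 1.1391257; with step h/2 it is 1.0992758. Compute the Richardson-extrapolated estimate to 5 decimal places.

The leading error scales as h; refining by a factor of 2 reduces it by 2^1 = 2.
Extrapolated value = (2·A(h/2) − A(h)) / (2 − 1)
= (2·1.0992758 − 1.1391257) / 1
= 1.0594259 / 1 = 1.0594259

1.05943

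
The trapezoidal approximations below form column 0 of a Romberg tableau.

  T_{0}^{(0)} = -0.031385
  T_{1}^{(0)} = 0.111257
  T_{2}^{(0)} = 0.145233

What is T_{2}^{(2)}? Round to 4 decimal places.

T_{1}^{(1)} = 0.111257 + (0.111257 − (-0.031385))/3 = 0.158804
T_{2}^{(1)} = 0.145233 + (0.145233 − 0.111257)/3 = 0.156558
T_{2}^{(2)} = (16·0.156558 − 0.158804) / 15 = 0.156408
(Column j=1 coincides with Simpson's rule on the same nodes.)

0.1564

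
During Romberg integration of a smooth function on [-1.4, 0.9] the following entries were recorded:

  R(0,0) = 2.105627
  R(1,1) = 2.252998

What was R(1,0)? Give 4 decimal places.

From R(1,1) = (4·R(1,0) − R(0,0))/3, solve for R(1,0):
4·R(1,0) = 3·2.252998 + 2.105627 = 8.864621
R(1,0) = 2.216155

2.2162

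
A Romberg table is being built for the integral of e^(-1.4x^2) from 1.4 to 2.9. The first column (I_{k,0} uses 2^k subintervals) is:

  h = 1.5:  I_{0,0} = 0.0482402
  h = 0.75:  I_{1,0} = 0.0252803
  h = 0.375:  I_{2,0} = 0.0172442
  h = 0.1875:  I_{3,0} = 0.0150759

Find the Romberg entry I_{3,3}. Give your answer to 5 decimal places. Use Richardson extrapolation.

0.01434

I_{1,1} = 0.0252803 + (0.0252803 − 0.0482402)/3 = 0.0176270
I_{2,1} = 0.0172442 + (0.0172442 − 0.0252803)/3 = 0.0145655
I_{3,1} = 0.0150759 + (0.0150759 − 0.0172442)/3 = 0.0143531
I_{2,2} = (16·0.0145655 − 0.0176270) / 15 = 0.0143614
I_{3,2} = (16·0.0143531 − 0.0145655) / 15 = 0.0143389
I_{3,3} = 0.0143389 + (0.0143389 − 0.0143614)/63 = 0.0143385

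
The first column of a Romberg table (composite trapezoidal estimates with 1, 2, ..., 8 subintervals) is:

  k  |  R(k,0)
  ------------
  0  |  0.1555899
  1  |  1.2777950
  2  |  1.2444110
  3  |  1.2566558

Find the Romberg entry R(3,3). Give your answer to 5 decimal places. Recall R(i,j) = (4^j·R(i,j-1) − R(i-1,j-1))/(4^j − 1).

1.26348

Richardson extrapolation on the trapezoidal column (denominator 4−1=3):
R(1,1) = (4·1.2777950 − 0.1555899) / 3 = 1.6518634
R(2,1) = (4·1.2444110 − 1.2777950) / 3 = 1.2332830
R(3,1) = (4·1.2566558 − 1.2444110) / 3 = 1.2607374
R(2,2) = 1.2332830 + (1.2332830 − 1.6518634)/15 = 1.2053776
R(3,2) = 1.2607374 + (1.2607374 − 1.2332830)/15 = 1.2625677
R(3,3) = (64·1.2625677 − 1.2053776) / 63 = 1.2634755
(Column j=1 coincides with Simpson's rule on the same nodes.)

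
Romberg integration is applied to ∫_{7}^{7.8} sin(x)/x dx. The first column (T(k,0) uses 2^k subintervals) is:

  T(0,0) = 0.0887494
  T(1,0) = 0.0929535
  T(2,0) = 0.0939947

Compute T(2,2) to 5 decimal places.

Richardson extrapolation on the trapezoidal column (denominator 4−1=3):
T(1,1) = 0.0929535 + (0.0929535 − 0.0887494)/3 = 0.0943549
T(2,1) = (4·0.0939947 − 0.0929535) / 3 = 0.0943418
T(2,2) = (16·0.0943418 − 0.0943549) / 15 = 0.0943409

0.09434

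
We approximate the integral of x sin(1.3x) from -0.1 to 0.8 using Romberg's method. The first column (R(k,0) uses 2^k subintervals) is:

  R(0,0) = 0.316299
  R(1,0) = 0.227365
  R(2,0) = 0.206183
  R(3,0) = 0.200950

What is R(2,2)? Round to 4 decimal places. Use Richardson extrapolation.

0.1992

Richardson extrapolation on the trapezoidal column (denominator 4−1=3):
R(1,1) = 0.227365 + (0.227365 − 0.316299)/3 = 0.197720
R(2,1) = 0.206183 + (0.206183 − 0.227365)/3 = 0.199122
R(2,2) = 0.199122 + (0.199122 − 0.197720)/15 = 0.199215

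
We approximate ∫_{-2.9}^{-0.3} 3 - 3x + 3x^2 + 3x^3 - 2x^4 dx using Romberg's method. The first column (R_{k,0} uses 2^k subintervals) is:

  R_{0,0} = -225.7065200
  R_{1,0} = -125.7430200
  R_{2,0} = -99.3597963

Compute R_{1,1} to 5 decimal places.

R_{1,1} = (4·(-125.7430200) − (-225.7065200)) / 3 = -92.4218533

-92.42185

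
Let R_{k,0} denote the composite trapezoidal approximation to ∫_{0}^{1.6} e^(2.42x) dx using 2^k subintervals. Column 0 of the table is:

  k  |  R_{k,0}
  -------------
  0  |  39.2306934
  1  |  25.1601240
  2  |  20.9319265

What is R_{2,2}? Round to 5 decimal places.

19.45937

Richardson extrapolation on the trapezoidal column (denominator 4−1=3):
R_{1,1} = (4·25.1601240 − 39.2306934) / 3 = 20.4699342
R_{2,1} = (4·20.9319265 − 25.1601240) / 3 = 19.5225273
R_{2,2} = 19.5225273 + (19.5225273 − 20.4699342)/15 = 19.4593668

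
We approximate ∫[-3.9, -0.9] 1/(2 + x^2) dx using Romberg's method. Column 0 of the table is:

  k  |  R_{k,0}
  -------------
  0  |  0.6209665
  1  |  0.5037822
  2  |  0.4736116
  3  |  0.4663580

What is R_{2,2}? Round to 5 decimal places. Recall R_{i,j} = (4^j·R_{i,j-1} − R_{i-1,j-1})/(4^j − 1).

R_{1,1} = (4·0.5037822 − 0.6209665) / 3 = 0.4647208
R_{2,1} = 0.4736116 + (0.4736116 − 0.5037822)/3 = 0.4635547
R_{2,2} = (16·0.4635547 − 0.4647208) / 15 = 0.4634770

0.46348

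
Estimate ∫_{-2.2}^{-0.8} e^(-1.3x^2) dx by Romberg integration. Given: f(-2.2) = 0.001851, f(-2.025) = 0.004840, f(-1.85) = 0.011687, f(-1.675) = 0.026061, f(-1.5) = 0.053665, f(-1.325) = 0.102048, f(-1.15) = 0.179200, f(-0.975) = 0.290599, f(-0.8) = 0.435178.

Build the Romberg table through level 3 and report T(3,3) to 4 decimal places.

0.1529

T(0,0) (trapezoid, 1 panel, h=1.4000): 0.305920
T(1,0) (trapezoid, 2 panels, h=0.7000): 0.190526
T(2,0) (trapezoid, 4 panels, h=0.3500): 0.162073
T(3,0) (trapezoid, 8 panels, h=0.1750): 0.155158
T(1,1) = 0.190526 + (0.190526 − 0.305920)/3 = 0.152061
T(2,1) = 0.162073 + (0.162073 − 0.190526)/3 = 0.152589
T(3,1) = 0.155158 + (0.155158 − 0.162073)/3 = 0.152853
T(2,2) = 0.152589 + (0.152589 − 0.152061)/15 = 0.152624
T(3,2) = 0.152853 + (0.152853 − 0.152589)/15 = 0.152871
T(3,3) = 0.152871 + (0.152871 − 0.152624)/63 = 0.152875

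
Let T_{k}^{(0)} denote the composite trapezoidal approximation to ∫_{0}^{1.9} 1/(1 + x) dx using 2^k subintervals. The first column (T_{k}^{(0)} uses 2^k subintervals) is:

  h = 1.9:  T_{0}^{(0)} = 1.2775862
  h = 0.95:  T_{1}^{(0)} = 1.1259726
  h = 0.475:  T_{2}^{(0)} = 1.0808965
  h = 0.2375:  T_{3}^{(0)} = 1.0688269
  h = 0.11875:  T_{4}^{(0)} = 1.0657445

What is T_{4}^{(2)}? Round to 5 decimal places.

T_{3}^{(1)} = (4·1.0688269 − 1.0808965) / 3 = 1.0648037
T_{4}^{(1)} = 1.0657445 + (1.0657445 − 1.0688269)/3 = 1.0647170
T_{4}^{(2)} = 1.0647170 + (1.0647170 − 1.0648037)/15 = 1.0647112

1.06471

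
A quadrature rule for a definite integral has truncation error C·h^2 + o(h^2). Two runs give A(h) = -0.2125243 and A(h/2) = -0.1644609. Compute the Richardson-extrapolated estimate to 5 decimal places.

The leading error scales as h^2; refining by a factor of 2 reduces it by 2^2 = 4.
Extrapolated value = (4·A(h/2) − A(h)) / (4 − 1)
= (4·(-0.1644609) − (-0.2125243)) / 3
= -0.4453193 / 3 = -0.1484398

-0.14844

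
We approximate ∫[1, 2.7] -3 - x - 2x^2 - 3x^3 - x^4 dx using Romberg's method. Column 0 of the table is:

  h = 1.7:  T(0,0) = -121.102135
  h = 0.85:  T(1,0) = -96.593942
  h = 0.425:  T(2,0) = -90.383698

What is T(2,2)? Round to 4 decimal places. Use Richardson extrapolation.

Richardson extrapolation on the trapezoidal column (denominator 4−1=3):
T(1,1) = (4·(-96.593942) − (-121.102135)) / 3 = -88.424544
T(2,1) = (4·(-90.383698) − (-96.593942)) / 3 = -88.313617
T(2,2) = -88.313617 + (-88.313617 − (-88.424544))/15 = -88.306222

-88.3062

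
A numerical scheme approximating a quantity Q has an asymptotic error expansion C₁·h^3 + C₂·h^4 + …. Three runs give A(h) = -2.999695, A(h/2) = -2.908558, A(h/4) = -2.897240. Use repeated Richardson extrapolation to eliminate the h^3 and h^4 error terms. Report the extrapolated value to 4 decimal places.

-2.8956

First eliminate the h^3 term (factor 2^3 = 8):
  B₁ = (8·(-2.908558) − (-2.999695))/7 = -2.895538
  B₂ = (8·(-2.897240) − (-2.908558))/7 = -2.895623
Then eliminate the h^4 term (factor 2^4 = 16):
  (16·(-2.895623) − (-2.895538))/15 = -2.895629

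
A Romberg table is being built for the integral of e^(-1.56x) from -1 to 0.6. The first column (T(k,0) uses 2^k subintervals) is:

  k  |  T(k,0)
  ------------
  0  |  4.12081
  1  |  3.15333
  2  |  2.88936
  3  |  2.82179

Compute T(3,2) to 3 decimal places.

T(2,1) = (4·2.88936 − 3.15333) / 3 = 2.80137
T(3,1) = (4·2.82179 − 2.88936) / 3 = 2.79927
T(3,2) = 2.79927 + (2.79927 − 2.80137)/15 = 2.79913
(Column j=1 coincides with Simpson's rule on the same nodes.)

2.799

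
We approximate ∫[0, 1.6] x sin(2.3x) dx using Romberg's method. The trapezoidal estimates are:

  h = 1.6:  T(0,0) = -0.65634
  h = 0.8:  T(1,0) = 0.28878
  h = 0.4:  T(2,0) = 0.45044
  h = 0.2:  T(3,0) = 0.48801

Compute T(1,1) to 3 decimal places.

0.604

T(1,1) = (4·0.28878 − (-0.65634)) / 3 = 0.60382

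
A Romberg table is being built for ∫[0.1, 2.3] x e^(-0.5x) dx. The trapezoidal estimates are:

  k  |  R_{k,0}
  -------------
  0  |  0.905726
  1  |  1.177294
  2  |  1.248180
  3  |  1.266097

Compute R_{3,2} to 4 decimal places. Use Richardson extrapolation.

R_{2,1} = (4·1.248180 − 1.177294) / 3 = 1.271809
R_{3,1} = 1.266097 + (1.266097 − 1.248180)/3 = 1.272069
R_{3,2} = 1.272069 + (1.272069 − 1.271809)/15 = 1.272086

1.2721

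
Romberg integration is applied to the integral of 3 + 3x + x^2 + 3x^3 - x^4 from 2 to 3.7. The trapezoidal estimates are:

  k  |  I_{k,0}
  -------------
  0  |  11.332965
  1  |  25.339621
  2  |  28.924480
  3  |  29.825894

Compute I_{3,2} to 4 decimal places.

Richardson extrapolation on the trapezoidal column (denominator 4−1=3):
I_{2,1} = (4·28.924480 − 25.339621) / 3 = 30.119433
I_{3,1} = (4·29.825894 − 28.924480) / 3 = 30.126365
I_{3,2} = (16·30.126365 − 30.119433) / 15 = 30.126827
(Column j=1 coincides with Simpson's rule on the same nodes.)

30.1268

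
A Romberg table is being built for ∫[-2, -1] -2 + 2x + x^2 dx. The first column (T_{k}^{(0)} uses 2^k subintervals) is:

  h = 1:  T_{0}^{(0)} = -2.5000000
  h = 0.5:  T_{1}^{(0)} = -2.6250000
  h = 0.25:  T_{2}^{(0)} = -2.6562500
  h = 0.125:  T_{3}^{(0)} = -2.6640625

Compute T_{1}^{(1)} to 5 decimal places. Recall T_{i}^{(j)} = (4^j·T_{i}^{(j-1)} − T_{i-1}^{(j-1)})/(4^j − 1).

-2.66667

T_{1}^{(1)} = (4·(-2.6250000) − (-2.5000000)) / 3 = -2.6666667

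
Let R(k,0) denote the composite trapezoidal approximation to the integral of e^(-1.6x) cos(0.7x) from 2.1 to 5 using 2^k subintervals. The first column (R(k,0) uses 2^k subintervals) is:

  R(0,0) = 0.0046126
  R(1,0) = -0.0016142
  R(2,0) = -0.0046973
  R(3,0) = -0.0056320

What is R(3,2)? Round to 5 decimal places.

-0.00596

R(2,1) = (4·(-0.0046973) − (-0.0016142)) / 3 = -0.0057250
R(3,1) = (4·(-0.0056320) − (-0.0046973)) / 3 = -0.0059436
R(3,2) = (16·(-0.0059436) − (-0.0057250)) / 15 = -0.0059582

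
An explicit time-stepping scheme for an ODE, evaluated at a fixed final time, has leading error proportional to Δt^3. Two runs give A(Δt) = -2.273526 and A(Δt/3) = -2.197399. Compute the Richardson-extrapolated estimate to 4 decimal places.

The leading error scales as Δt^3; refining by a factor of 3 reduces it by 3^3 = 27.
Extrapolated value = (27·A(Δt/3) − A(Δt)) / (27 − 1)
= (27·(-2.197399) − (-2.273526)) / 26
= -57.056247 / 26 = -2.194471

-2.1945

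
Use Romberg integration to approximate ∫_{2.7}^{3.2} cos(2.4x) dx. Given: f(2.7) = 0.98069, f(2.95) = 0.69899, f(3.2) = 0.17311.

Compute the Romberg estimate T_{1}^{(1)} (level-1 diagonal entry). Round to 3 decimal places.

T_{0}^{(0)} (trapezoid, 1 panel, h=0.5000): 0.28845
T_{1}^{(0)} (trapezoid, 2 panels, h=0.2500): 0.31897
T_{1}^{(1)} = 0.31897 + (0.31897 − 0.28845)/3 = 0.32914

0.329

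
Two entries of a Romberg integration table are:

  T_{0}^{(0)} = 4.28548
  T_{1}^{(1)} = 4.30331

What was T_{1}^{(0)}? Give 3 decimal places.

From T_{1}^{(1)} = (4·T_{1}^{(0)} − T_{0}^{(0)})/3, solve for T_{1}^{(0)}:
4·T_{1}^{(0)} = 3·4.30331 + 4.28548 = 17.19541
T_{1}^{(0)} = 4.29885

4.299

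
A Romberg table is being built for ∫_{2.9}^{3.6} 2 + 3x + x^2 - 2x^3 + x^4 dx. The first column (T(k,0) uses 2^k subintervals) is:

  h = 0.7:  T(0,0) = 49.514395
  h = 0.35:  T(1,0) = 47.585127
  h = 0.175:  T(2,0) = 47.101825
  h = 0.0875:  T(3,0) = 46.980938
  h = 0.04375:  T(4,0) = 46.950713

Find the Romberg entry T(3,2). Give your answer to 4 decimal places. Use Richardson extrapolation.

46.9406

Richardson extrapolation on the trapezoidal column (denominator 4−1=3):
T(2,1) = (4·47.101825 − 47.585127) / 3 = 46.940724
T(3,1) = 46.980938 + (46.980938 − 47.101825)/3 = 46.940642
T(3,2) = 46.940642 + (46.940642 − 46.940724)/15 = 46.940637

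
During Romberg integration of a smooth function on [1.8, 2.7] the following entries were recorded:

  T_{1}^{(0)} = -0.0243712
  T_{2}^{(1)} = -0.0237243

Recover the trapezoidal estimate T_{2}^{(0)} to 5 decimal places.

From T_{2}^{(1)} = (4·T_{2}^{(0)} − T_{1}^{(0)})/3, solve for T_{2}^{(0)}:
4·T_{2}^{(0)} = 3·(-0.0237243) + (-0.0243712) = -0.0955441
T_{2}^{(0)} = -0.0238860

-0.02389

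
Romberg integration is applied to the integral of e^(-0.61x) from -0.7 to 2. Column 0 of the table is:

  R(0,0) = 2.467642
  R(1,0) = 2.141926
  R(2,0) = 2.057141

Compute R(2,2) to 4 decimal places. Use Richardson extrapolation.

2.0286

R(1,1) = (4·2.141926 − 2.467642) / 3 = 2.033354
R(2,1) = 2.057141 + (2.057141 − 2.141926)/3 = 2.028879
R(2,2) = (16·2.028879 − 2.033354) / 15 = 2.028581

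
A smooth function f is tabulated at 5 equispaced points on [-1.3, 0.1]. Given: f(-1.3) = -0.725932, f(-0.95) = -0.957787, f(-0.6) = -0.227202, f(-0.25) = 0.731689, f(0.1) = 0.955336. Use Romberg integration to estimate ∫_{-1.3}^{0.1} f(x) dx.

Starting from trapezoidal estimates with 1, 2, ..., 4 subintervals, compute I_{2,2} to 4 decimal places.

-0.1300

I_{0,0} (trapezoid, 1 panel, h=1.4000): 0.160583
I_{1,0} (trapezoid, 2 panels, h=0.7000): -0.078750
I_{2,0} (trapezoid, 4 panels, h=0.3500): -0.118509
I_{1,1} = -0.078750 + (-0.078750 − 0.160583)/3 = -0.158528
I_{2,1} = -0.118509 + (-0.118509 − (-0.078750))/3 = -0.131762
I_{2,2} = -0.131762 + (-0.131762 − (-0.158528))/15 = -0.129978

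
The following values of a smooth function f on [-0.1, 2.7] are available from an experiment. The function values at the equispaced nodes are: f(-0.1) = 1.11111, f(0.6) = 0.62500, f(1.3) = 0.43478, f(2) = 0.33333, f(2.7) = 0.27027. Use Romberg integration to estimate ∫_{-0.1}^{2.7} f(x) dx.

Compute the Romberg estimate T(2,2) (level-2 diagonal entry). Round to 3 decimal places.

1.417

T(0,0) (trapezoid, 1 panel, h=2.8000): 1.93393
T(1,0) (trapezoid, 2 panels, h=1.4000): 1.57566
T(2,0) (trapezoid, 4 panels, h=0.7000): 1.45866
T(1,1) = 1.57566 + (1.57566 − 1.93393)/3 = 1.45624
T(2,1) = 1.45866 + (1.45866 − 1.57566)/3 = 1.41966
T(2,2) = 1.41966 + (1.41966 − 1.45624)/15 = 1.41722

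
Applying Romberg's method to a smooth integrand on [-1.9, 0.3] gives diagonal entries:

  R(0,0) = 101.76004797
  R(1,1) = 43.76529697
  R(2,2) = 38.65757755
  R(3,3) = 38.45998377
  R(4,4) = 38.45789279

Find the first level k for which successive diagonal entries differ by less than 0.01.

|R(1,1) − R(0,0)| = 57.99475100 ≥ 0.01
|R(2,2) − R(1,1)| = 5.10771942 ≥ 0.01
|R(3,3) − R(2,2)| = 0.19759378 ≥ 0.01
|R(4,4) − R(3,3)| = 0.00209098 < 0.01

k = 4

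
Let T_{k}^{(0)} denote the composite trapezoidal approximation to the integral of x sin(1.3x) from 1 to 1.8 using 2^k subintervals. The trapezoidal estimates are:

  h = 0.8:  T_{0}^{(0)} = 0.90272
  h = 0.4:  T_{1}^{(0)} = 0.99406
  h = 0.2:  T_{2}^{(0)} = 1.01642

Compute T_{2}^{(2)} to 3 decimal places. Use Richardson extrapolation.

1.024

T_{1}^{(1)} = 0.99406 + (0.99406 − 0.90272)/3 = 1.02451
T_{2}^{(1)} = 1.01642 + (1.01642 − 0.99406)/3 = 1.02387
T_{2}^{(2)} = 1.02387 + (1.02387 − 1.02451)/15 = 1.02383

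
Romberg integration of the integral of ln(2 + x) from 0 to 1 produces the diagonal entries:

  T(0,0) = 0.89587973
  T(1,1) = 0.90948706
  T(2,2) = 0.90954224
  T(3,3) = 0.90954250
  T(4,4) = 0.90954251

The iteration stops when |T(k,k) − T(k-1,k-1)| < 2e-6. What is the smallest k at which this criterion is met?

|T(1,1) − T(0,0)| = 0.01360733 ≥ 2e-6
|T(2,2) − T(1,1)| = 0.00005518 ≥ 2e-6
|T(3,3) − T(2,2)| = 0.00000026 < 2e-6

k = 3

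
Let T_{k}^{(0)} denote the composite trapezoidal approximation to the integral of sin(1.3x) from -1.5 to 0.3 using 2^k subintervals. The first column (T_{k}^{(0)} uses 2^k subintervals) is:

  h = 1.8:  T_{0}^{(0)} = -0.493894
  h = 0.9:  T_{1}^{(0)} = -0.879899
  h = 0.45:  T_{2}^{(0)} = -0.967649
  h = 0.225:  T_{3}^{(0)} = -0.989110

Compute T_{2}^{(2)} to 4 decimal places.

-0.9961

Richardson extrapolation on the trapezoidal column (denominator 4−1=3):
T_{1}^{(1)} = (4·(-0.879899) − (-0.493894)) / 3 = -1.008567
T_{2}^{(1)} = (4·(-0.967649) − (-0.879899)) / 3 = -0.996899
T_{2}^{(2)} = -0.996899 + (-0.996899 − (-1.008567))/15 = -0.996121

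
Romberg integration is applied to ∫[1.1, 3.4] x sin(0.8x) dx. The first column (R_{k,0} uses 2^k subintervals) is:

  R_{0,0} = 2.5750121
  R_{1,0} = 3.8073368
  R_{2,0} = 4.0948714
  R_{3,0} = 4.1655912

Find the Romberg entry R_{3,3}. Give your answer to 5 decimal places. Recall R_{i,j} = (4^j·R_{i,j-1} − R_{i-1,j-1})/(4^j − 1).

4.18906

Richardson extrapolation on the trapezoidal column (denominator 4−1=3):
R_{1,1} = (4·3.8073368 − 2.5750121) / 3 = 4.2181117
R_{2,1} = (4·4.0948714 − 3.8073368) / 3 = 4.1907163
R_{3,1} = 4.1655912 + (4.1655912 − 4.0948714)/3 = 4.1891645
R_{2,2} = 4.1907163 + (4.1907163 − 4.2181117)/15 = 4.1888899
R_{3,2} = (16·4.1891645 − 4.1907163) / 15 = 4.1890610
R_{3,3} = (64·4.1890610 − 4.1888899) / 63 = 4.1890637
(Column j=1 coincides with Simpson's rule on the same nodes.)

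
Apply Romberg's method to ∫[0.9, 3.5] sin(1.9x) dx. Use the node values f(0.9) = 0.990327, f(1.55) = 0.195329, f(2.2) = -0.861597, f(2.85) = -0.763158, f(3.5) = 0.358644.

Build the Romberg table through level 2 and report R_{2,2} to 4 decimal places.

R_{0,0} (trapezoid, 1 panel, h=2.6000): 1.753662
R_{1,0} (trapezoid, 2 panels, h=1.3000): -0.243245
R_{2,0} (trapezoid, 4 panels, h=0.6500): -0.490711
R_{1,1} = -0.243245 + (-0.243245 − 1.753662)/3 = -0.908881
R_{2,1} = -0.490711 + (-0.490711 − (-0.243245))/3 = -0.573200
R_{2,2} = -0.573200 + (-0.573200 − (-0.908881))/15 = -0.550821

-0.5508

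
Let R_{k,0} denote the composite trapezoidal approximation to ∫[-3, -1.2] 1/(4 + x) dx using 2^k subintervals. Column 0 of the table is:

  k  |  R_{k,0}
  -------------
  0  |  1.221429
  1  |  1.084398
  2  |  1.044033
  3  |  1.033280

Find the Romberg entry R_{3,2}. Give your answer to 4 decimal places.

1.0296

Richardson extrapolation on the trapezoidal column (denominator 4−1=3):
R_{2,1} = 1.044033 + (1.044033 − 1.084398)/3 = 1.030578
R_{3,1} = 1.033280 + (1.033280 − 1.044033)/3 = 1.029696
R_{3,2} = 1.029696 + (1.029696 − 1.030578)/15 = 1.029637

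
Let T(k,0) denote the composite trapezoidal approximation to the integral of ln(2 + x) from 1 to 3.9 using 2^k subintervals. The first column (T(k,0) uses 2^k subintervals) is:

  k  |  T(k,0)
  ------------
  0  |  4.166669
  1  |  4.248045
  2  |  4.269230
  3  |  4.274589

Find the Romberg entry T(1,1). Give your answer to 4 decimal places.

4.2752

T(1,1) = (4·4.248045 − 4.166669) / 3 = 4.275170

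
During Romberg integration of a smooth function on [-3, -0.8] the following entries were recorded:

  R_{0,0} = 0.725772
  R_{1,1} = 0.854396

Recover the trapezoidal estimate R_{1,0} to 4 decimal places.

0.8222

From R_{1,1} = (4·R_{1,0} − R_{0,0})/3, solve for R_{1,0}:
4·R_{1,0} = 3·0.854396 + 0.725772 = 3.288960
R_{1,0} = 0.822240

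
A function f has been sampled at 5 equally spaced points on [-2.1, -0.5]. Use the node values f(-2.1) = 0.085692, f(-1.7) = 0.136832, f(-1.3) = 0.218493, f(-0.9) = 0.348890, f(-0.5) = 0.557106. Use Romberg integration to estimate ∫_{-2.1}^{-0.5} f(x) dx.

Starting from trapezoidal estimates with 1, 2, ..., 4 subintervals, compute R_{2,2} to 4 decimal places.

0.4029

R_{0,0} (trapezoid, 1 panel, h=1.6000): 0.514238
R_{1,0} (trapezoid, 2 panels, h=0.8000): 0.431914
R_{2,0} (trapezoid, 4 panels, h=0.4000): 0.410246
R_{1,1} = 0.431914 + (0.431914 − 0.514238)/3 = 0.404473
R_{2,1} = 0.410246 + (0.410246 − 0.431914)/3 = 0.403023
R_{2,2} = 0.403023 + (0.403023 − 0.404473)/15 = 0.402926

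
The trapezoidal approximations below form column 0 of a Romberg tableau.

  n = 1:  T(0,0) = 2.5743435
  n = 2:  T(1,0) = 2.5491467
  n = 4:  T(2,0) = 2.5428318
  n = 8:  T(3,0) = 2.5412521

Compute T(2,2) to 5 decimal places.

T(1,1) = 2.5491467 + (2.5491467 − 2.5743435)/3 = 2.5407478
T(2,1) = (4·2.5428318 − 2.5491467) / 3 = 2.5407268
T(2,2) = 2.5407268 + (2.5407268 − 2.5407478)/15 = 2.5407254

2.54073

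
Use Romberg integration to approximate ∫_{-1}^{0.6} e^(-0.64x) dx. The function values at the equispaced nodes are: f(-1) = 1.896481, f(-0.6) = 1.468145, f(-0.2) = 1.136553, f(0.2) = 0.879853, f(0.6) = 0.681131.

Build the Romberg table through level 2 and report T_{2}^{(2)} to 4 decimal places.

1.8990

T_{0}^{(0)} (trapezoid, 1 panel, h=1.6000): 2.062090
T_{1}^{(0)} (trapezoid, 2 panels, h=0.8000): 1.940287
T_{2}^{(0)} (trapezoid, 4 panels, h=0.4000): 1.909343
T_{1}^{(1)} = 1.940287 + (1.940287 − 2.062090)/3 = 1.899686
T_{2}^{(1)} = 1.909343 + (1.909343 − 1.940287)/3 = 1.899028
T_{2}^{(2)} = 1.899028 + (1.899028 − 1.899686)/15 = 1.898984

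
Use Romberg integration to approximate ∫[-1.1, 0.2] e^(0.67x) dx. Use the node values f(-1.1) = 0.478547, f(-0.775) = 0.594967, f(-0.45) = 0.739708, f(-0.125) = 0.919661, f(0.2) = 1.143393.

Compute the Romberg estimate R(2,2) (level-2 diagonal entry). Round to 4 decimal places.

0.9923

R(0,0) (trapezoid, 1 panel, h=1.3000): 1.054261
R(1,0) (trapezoid, 2 panels, h=0.6500): 1.007941
R(2,0) (trapezoid, 4 panels, h=0.3250): 0.996224
R(1,1) = 1.007941 + (1.007941 − 1.054261)/3 = 0.992501
R(2,1) = 0.996224 + (0.996224 − 1.007941)/3 = 0.992318
R(2,2) = 0.992318 + (0.992318 − 0.992501)/15 = 0.992306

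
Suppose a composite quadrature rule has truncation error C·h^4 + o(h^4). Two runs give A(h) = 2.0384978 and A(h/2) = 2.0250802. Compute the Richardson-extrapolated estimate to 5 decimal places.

The leading error scales as h^4; refining by a factor of 2 reduces it by 2^4 = 16.
Extrapolated value = (16·A(h/2) − A(h)) / (16 − 1)
= (16·2.0250802 − 2.0384978) / 15
= 30.3627854 / 15 = 2.0241857

2.02419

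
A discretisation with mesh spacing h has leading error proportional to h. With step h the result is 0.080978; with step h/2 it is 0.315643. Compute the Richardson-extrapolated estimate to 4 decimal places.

0.5503

Extrapolated value = (2·A(h/2) − A(h)) / (2 − 1)
= (2·0.315643 − 0.080978) / 1
= 0.550308 / 1 = 0.550308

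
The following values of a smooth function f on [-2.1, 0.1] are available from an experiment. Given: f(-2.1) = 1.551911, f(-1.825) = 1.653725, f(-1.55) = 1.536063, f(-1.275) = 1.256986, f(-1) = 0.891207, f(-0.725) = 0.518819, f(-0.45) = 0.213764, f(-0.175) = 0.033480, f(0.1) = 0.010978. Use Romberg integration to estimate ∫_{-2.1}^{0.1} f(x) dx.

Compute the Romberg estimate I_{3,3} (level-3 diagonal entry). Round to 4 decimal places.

1.8973

I_{0,0} (trapezoid, 1 panel, h=2.2000): 1.719178
I_{1,0} (trapezoid, 2 panels, h=1.1000): 1.839917
I_{2,0} (trapezoid, 4 panels, h=0.5500): 1.882363
I_{3,0} (trapezoid, 8 panels, h=0.2750): 1.893509
I_{1,1} = 1.839917 + (1.839917 − 1.719178)/3 = 1.880163
I_{2,1} = 1.882363 + (1.882363 − 1.839917)/3 = 1.896512
I_{3,1} = 1.893509 + (1.893509 − 1.882363)/3 = 1.897224
I_{2,2} = 1.896512 + (1.896512 − 1.880163)/15 = 1.897602
I_{3,2} = 1.897224 + (1.897224 − 1.896512)/15 = 1.897271
I_{3,3} = 1.897271 + (1.897271 − 1.897602)/63 = 1.897266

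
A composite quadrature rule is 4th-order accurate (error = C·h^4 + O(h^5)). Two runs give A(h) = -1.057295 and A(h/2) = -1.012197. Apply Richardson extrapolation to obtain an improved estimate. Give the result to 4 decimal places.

The leading error scales as h^4; refining by a factor of 2 reduces it by 2^4 = 16.
Extrapolated value = (16·A(h/2) − A(h)) / (16 − 1)
= (16·(-1.012197) − (-1.057295)) / 15
= -15.137857 / 15 = -1.009190

-1.0092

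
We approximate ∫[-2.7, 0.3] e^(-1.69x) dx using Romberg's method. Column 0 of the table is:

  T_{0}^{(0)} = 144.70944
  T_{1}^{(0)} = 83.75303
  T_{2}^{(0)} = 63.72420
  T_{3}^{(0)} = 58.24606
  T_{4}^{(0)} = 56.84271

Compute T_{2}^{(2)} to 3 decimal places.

56.622

Richardson extrapolation on the trapezoidal column (denominator 4−1=3):
T_{1}^{(1)} = (4·83.75303 − 144.70944) / 3 = 63.43423
T_{2}^{(1)} = 63.72420 + (63.72420 − 83.75303)/3 = 57.04792
T_{2}^{(2)} = (16·57.04792 − 63.43423) / 15 = 56.62217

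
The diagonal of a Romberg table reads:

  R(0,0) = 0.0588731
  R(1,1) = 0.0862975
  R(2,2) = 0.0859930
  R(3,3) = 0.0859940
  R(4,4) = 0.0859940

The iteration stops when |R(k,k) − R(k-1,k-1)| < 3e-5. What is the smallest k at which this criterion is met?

|R(1,1) − R(0,0)| = 0.0274244 ≥ 3e-5
|R(2,2) − R(1,1)| = 0.0003045 ≥ 3e-5
|R(3,3) − R(2,2)| = 0.0000010 < 3e-5

k = 3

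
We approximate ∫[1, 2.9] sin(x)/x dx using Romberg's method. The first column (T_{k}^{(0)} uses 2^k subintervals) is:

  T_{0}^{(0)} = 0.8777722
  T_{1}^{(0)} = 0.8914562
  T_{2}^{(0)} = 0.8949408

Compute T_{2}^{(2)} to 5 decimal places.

0.89611

T_{1}^{(1)} = 0.8914562 + (0.8914562 − 0.8777722)/3 = 0.8960175
T_{2}^{(1)} = 0.8949408 + (0.8949408 − 0.8914562)/3 = 0.8961023
T_{2}^{(2)} = (16·0.8961023 − 0.8960175) / 15 = 0.8961080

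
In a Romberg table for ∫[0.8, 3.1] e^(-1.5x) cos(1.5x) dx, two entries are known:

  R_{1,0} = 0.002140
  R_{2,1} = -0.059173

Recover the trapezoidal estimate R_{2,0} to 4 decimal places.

From R_{2,1} = (4·R_{2,0} − R_{1,0})/3, solve for R_{2,0}:
4·R_{2,0} = 3·(-0.059173) + 0.002140 = -0.175379
R_{2,0} = -0.043845

-0.0438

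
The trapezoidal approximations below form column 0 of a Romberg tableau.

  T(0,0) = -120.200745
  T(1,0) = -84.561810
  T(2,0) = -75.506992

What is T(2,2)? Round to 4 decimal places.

Richardson extrapolation on the trapezoidal column (denominator 4−1=3):
T(1,1) = (4·(-84.561810) − (-120.200745)) / 3 = -72.682165
T(2,1) = -75.506992 + (-75.506992 − (-84.561810))/3 = -72.488719
T(2,2) = -72.488719 + (-72.488719 − (-72.682165))/15 = -72.475823

-72.4758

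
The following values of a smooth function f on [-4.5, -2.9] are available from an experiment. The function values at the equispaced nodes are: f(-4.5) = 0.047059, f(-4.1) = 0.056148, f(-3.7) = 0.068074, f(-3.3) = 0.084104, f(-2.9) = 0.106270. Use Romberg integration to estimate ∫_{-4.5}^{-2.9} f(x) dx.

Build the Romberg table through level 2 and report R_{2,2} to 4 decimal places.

R_{0,0} (trapezoid, 1 panel, h=1.6000): 0.122663
R_{1,0} (trapezoid, 2 panels, h=0.8000): 0.115791
R_{2,0} (trapezoid, 4 panels, h=0.4000): 0.113996
R_{1,1} = 0.115791 + (0.115791 − 0.122663)/3 = 0.113500
R_{2,1} = 0.113996 + (0.113996 − 0.115791)/3 = 0.113398
R_{2,2} = 0.113398 + (0.113398 − 0.113500)/15 = 0.113391

0.1134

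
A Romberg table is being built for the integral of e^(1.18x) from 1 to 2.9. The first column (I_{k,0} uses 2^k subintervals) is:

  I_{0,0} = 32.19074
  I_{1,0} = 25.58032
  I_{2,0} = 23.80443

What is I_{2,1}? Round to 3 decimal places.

I_{2,1} = (4·23.80443 − 25.58032) / 3 = 23.21247

23.212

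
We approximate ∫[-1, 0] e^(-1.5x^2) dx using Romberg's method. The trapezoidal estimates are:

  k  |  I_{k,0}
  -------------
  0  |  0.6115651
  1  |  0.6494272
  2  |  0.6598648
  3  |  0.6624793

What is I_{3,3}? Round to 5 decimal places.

0.66335

Richardson extrapolation on the trapezoidal column (denominator 4−1=3):
I_{1,1} = 0.6494272 + (0.6494272 − 0.6115651)/3 = 0.6620479
I_{2,1} = (4·0.6598648 − 0.6494272) / 3 = 0.6633440
I_{3,1} = 0.6624793 + (0.6624793 − 0.6598648)/3 = 0.6633508
I_{2,2} = (16·0.6633440 − 0.6620479) / 15 = 0.6634304
I_{3,2} = (16·0.6633508 − 0.6633440) / 15 = 0.6633513
I_{3,3} = (64·0.6633513 − 0.6634304) / 63 = 0.6633500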